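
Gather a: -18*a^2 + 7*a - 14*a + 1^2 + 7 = -18*a^2 - 7*a + 8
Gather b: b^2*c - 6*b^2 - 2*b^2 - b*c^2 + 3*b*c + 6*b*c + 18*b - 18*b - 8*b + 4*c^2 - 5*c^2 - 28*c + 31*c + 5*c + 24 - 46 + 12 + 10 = b^2*(c - 8) + b*(-c^2 + 9*c - 8) - c^2 + 8*c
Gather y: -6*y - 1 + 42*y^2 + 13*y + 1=42*y^2 + 7*y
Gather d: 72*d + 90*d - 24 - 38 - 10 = 162*d - 72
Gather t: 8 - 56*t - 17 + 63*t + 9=7*t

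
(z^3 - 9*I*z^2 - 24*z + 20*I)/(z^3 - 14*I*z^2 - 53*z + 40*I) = (z^2 - 4*I*z - 4)/(z^2 - 9*I*z - 8)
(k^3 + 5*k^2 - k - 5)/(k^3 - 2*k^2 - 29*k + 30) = (k + 1)/(k - 6)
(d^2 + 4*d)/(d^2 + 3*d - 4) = d/(d - 1)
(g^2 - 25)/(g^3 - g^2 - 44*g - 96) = (25 - g^2)/(-g^3 + g^2 + 44*g + 96)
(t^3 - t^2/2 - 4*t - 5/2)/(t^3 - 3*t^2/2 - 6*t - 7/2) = (2*t - 5)/(2*t - 7)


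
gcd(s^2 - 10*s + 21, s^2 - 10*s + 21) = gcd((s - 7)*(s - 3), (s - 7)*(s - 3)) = s^2 - 10*s + 21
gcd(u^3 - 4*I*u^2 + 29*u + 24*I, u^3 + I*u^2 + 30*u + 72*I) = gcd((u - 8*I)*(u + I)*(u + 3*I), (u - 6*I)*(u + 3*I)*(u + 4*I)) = u + 3*I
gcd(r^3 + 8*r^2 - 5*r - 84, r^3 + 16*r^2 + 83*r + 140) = r^2 + 11*r + 28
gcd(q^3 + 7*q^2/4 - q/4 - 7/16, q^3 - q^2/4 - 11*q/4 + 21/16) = q^2 + 5*q/4 - 7/8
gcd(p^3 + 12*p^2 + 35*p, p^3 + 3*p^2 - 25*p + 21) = p + 7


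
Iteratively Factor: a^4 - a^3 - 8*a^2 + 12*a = (a - 2)*(a^3 + a^2 - 6*a) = (a - 2)*(a + 3)*(a^2 - 2*a) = (a - 2)^2*(a + 3)*(a)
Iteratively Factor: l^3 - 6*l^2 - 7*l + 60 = (l + 3)*(l^2 - 9*l + 20) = (l - 4)*(l + 3)*(l - 5)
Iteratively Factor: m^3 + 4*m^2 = (m + 4)*(m^2) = m*(m + 4)*(m)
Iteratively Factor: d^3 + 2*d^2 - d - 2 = (d + 1)*(d^2 + d - 2) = (d + 1)*(d + 2)*(d - 1)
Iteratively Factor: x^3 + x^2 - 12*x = (x + 4)*(x^2 - 3*x) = x*(x + 4)*(x - 3)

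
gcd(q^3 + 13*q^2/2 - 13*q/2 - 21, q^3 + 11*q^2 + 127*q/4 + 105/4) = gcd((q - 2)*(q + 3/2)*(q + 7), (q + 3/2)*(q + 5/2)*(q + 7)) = q^2 + 17*q/2 + 21/2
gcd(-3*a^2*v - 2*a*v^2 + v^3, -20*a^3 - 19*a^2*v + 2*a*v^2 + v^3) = a + v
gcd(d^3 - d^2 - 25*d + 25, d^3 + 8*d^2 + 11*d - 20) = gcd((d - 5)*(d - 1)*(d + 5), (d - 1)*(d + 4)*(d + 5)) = d^2 + 4*d - 5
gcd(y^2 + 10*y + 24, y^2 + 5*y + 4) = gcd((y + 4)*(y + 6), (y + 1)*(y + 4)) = y + 4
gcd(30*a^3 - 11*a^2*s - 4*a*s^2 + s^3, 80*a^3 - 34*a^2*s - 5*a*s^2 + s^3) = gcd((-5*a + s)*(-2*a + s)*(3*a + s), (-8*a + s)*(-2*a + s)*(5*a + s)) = -2*a + s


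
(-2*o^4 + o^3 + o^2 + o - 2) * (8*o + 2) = -16*o^5 + 4*o^4 + 10*o^3 + 10*o^2 - 14*o - 4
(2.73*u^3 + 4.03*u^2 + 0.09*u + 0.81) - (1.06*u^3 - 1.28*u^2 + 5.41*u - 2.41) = 1.67*u^3 + 5.31*u^2 - 5.32*u + 3.22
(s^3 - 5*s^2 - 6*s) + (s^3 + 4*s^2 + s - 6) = 2*s^3 - s^2 - 5*s - 6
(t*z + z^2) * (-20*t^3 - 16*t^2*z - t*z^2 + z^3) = -20*t^4*z - 36*t^3*z^2 - 17*t^2*z^3 + z^5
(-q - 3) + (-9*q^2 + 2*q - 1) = -9*q^2 + q - 4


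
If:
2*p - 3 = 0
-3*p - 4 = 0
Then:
No Solution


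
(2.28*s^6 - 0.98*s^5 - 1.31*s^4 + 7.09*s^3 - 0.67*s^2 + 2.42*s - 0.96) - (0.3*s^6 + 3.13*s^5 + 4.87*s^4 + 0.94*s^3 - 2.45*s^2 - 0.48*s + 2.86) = 1.98*s^6 - 4.11*s^5 - 6.18*s^4 + 6.15*s^3 + 1.78*s^2 + 2.9*s - 3.82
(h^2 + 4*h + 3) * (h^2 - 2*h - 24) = h^4 + 2*h^3 - 29*h^2 - 102*h - 72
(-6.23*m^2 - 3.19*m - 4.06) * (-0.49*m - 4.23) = 3.0527*m^3 + 27.916*m^2 + 15.4831*m + 17.1738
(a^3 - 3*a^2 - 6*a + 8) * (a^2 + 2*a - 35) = a^5 - a^4 - 47*a^3 + 101*a^2 + 226*a - 280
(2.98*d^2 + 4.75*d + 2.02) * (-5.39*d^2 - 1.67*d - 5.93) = -16.0622*d^4 - 30.5791*d^3 - 36.4917*d^2 - 31.5409*d - 11.9786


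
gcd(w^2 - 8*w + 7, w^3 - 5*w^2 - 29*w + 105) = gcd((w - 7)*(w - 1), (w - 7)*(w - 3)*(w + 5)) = w - 7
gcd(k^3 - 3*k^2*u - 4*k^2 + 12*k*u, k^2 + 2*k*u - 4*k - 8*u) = k - 4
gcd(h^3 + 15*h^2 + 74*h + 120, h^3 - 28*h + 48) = h + 6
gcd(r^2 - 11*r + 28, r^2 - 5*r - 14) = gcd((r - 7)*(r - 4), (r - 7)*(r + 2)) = r - 7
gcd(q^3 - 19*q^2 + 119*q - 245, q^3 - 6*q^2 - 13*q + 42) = q - 7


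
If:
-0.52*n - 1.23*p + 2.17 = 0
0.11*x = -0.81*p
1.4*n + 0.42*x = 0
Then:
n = 2.02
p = 0.91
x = -6.72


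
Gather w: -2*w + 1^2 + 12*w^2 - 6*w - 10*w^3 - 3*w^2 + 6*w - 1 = -10*w^3 + 9*w^2 - 2*w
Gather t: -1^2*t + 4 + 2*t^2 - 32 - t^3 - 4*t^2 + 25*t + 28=-t^3 - 2*t^2 + 24*t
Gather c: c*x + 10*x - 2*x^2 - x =c*x - 2*x^2 + 9*x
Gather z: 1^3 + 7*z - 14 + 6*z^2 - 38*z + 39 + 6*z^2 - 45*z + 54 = 12*z^2 - 76*z + 80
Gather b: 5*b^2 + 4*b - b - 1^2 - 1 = 5*b^2 + 3*b - 2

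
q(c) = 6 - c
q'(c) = -1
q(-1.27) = 7.27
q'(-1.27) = -1.00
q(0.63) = 5.37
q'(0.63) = -1.00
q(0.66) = 5.34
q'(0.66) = -1.00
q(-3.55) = 9.55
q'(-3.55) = -1.00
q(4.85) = 1.15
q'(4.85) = -1.00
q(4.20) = 1.80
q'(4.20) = -1.00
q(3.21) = 2.79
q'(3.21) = -1.00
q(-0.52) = 6.52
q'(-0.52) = -1.00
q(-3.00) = 9.00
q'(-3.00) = -1.00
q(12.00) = -6.00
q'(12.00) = -1.00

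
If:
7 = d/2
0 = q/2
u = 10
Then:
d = 14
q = 0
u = 10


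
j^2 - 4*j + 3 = (j - 3)*(j - 1)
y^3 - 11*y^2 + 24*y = y*(y - 8)*(y - 3)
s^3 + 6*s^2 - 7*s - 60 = (s - 3)*(s + 4)*(s + 5)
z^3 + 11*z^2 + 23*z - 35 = (z - 1)*(z + 5)*(z + 7)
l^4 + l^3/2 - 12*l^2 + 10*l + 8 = (l - 2)^2*(l + 1/2)*(l + 4)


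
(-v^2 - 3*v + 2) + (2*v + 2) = -v^2 - v + 4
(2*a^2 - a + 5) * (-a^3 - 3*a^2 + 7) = -2*a^5 - 5*a^4 - 2*a^3 - a^2 - 7*a + 35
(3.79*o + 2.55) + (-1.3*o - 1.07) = 2.49*o + 1.48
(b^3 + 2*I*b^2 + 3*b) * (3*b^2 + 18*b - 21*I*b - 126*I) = 3*b^5 + 18*b^4 - 15*I*b^4 + 51*b^3 - 90*I*b^3 + 306*b^2 - 63*I*b^2 - 378*I*b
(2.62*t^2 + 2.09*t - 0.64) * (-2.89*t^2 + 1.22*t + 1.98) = -7.5718*t^4 - 2.8437*t^3 + 9.587*t^2 + 3.3574*t - 1.2672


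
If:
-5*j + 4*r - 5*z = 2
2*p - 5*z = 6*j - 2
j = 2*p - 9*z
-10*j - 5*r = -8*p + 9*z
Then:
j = 206/219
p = 769/219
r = 184/73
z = 148/219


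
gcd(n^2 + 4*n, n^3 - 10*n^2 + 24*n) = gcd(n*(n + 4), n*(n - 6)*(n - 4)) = n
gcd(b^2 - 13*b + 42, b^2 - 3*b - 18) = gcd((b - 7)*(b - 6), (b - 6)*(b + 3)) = b - 6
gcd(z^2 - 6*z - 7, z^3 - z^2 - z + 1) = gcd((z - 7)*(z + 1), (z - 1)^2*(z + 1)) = z + 1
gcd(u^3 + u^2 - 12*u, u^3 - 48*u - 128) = u + 4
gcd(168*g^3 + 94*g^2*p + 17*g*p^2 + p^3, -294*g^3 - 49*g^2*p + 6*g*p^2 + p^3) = 42*g^2 + 13*g*p + p^2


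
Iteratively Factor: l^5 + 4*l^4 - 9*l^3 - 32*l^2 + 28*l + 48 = (l + 3)*(l^4 + l^3 - 12*l^2 + 4*l + 16) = (l + 1)*(l + 3)*(l^3 - 12*l + 16) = (l - 2)*(l + 1)*(l + 3)*(l^2 + 2*l - 8) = (l - 2)*(l + 1)*(l + 3)*(l + 4)*(l - 2)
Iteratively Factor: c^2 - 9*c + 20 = (c - 4)*(c - 5)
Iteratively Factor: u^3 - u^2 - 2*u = (u + 1)*(u^2 - 2*u) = (u - 2)*(u + 1)*(u)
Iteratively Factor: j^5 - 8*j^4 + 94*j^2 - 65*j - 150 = (j - 5)*(j^4 - 3*j^3 - 15*j^2 + 19*j + 30) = (j - 5)*(j + 3)*(j^3 - 6*j^2 + 3*j + 10) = (j - 5)*(j - 2)*(j + 3)*(j^2 - 4*j - 5) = (j - 5)^2*(j - 2)*(j + 3)*(j + 1)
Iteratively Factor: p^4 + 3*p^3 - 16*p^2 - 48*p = (p - 4)*(p^3 + 7*p^2 + 12*p) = p*(p - 4)*(p^2 + 7*p + 12) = p*(p - 4)*(p + 4)*(p + 3)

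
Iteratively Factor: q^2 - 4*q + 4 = (q - 2)*(q - 2)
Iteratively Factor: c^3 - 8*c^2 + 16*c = (c)*(c^2 - 8*c + 16) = c*(c - 4)*(c - 4)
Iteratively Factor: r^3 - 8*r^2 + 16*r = (r - 4)*(r^2 - 4*r) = (r - 4)^2*(r)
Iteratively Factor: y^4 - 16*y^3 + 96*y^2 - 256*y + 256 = (y - 4)*(y^3 - 12*y^2 + 48*y - 64) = (y - 4)^2*(y^2 - 8*y + 16) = (y - 4)^3*(y - 4)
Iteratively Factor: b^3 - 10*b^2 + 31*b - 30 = (b - 3)*(b^2 - 7*b + 10) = (b - 3)*(b - 2)*(b - 5)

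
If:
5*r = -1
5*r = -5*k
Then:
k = 1/5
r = -1/5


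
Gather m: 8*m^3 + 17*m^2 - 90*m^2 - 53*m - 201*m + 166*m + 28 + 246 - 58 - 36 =8*m^3 - 73*m^2 - 88*m + 180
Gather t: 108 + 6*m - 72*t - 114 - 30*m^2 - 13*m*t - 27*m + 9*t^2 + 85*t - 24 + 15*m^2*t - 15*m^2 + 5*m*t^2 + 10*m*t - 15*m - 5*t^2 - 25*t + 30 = -45*m^2 - 36*m + t^2*(5*m + 4) + t*(15*m^2 - 3*m - 12)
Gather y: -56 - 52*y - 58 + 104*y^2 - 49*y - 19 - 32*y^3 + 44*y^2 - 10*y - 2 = -32*y^3 + 148*y^2 - 111*y - 135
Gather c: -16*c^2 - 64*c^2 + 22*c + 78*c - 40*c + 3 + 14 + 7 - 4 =-80*c^2 + 60*c + 20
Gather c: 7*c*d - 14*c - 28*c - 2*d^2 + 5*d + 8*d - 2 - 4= c*(7*d - 42) - 2*d^2 + 13*d - 6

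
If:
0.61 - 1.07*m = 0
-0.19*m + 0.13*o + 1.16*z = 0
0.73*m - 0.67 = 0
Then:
No Solution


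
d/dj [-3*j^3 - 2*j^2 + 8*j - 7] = -9*j^2 - 4*j + 8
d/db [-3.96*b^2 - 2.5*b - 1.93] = -7.92*b - 2.5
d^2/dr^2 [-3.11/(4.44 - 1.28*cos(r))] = (5.095424*sin(r)^2 - 17.674752*cos(r) + 5.095424)/(1.28*cos(r) - 4.44)^3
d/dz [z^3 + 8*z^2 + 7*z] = 3*z^2 + 16*z + 7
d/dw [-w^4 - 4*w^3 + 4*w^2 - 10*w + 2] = -4*w^3 - 12*w^2 + 8*w - 10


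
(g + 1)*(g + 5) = g^2 + 6*g + 5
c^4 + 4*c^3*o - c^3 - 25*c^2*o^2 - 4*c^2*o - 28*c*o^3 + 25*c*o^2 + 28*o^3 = (c - 1)*(c - 4*o)*(c + o)*(c + 7*o)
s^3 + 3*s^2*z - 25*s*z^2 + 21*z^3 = (s - 3*z)*(s - z)*(s + 7*z)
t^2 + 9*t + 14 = (t + 2)*(t + 7)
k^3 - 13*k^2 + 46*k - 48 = (k - 8)*(k - 3)*(k - 2)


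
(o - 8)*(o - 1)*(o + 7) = o^3 - 2*o^2 - 55*o + 56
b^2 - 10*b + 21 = (b - 7)*(b - 3)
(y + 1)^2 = y^2 + 2*y + 1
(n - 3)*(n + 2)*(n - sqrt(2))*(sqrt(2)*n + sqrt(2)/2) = sqrt(2)*n^4 - 2*n^3 - sqrt(2)*n^3/2 - 13*sqrt(2)*n^2/2 + n^2 - 3*sqrt(2)*n + 13*n + 6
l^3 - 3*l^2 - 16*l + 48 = (l - 4)*(l - 3)*(l + 4)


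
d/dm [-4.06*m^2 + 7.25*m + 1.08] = 7.25 - 8.12*m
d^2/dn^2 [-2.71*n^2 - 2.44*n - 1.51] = -5.42000000000000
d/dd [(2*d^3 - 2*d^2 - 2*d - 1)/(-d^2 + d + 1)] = (-2*d^4 + 4*d^3 + 2*d^2 - 6*d - 1)/(d^4 - 2*d^3 - d^2 + 2*d + 1)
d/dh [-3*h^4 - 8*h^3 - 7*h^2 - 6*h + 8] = -12*h^3 - 24*h^2 - 14*h - 6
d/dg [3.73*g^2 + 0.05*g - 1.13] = 7.46*g + 0.05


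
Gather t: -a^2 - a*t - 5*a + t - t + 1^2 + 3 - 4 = -a^2 - a*t - 5*a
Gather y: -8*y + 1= 1 - 8*y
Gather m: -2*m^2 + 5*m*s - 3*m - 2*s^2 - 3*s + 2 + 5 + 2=-2*m^2 + m*(5*s - 3) - 2*s^2 - 3*s + 9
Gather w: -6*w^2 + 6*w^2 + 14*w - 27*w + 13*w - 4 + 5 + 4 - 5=0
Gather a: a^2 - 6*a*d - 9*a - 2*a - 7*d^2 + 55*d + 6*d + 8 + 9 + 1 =a^2 + a*(-6*d - 11) - 7*d^2 + 61*d + 18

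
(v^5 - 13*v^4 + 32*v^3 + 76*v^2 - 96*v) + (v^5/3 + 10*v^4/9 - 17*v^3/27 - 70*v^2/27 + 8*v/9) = 4*v^5/3 - 107*v^4/9 + 847*v^3/27 + 1982*v^2/27 - 856*v/9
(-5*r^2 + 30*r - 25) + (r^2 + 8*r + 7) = -4*r^2 + 38*r - 18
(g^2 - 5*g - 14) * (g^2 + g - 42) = g^4 - 4*g^3 - 61*g^2 + 196*g + 588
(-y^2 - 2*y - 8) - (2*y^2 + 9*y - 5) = -3*y^2 - 11*y - 3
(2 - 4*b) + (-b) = 2 - 5*b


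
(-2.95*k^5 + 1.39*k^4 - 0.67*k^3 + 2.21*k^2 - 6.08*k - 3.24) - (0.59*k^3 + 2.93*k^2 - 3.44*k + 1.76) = -2.95*k^5 + 1.39*k^4 - 1.26*k^3 - 0.72*k^2 - 2.64*k - 5.0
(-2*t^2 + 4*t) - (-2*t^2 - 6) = 4*t + 6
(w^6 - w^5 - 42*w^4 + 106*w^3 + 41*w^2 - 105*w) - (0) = w^6 - w^5 - 42*w^4 + 106*w^3 + 41*w^2 - 105*w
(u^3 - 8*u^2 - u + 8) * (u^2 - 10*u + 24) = u^5 - 18*u^4 + 103*u^3 - 174*u^2 - 104*u + 192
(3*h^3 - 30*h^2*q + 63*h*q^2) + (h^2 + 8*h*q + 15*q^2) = 3*h^3 - 30*h^2*q + h^2 + 63*h*q^2 + 8*h*q + 15*q^2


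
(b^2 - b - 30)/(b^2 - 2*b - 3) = (-b^2 + b + 30)/(-b^2 + 2*b + 3)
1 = 1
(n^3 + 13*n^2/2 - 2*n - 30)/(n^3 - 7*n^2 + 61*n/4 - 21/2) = 2*(2*n^2 + 17*n + 30)/(4*n^2 - 20*n + 21)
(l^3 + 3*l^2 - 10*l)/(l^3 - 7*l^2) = (l^2 + 3*l - 10)/(l*(l - 7))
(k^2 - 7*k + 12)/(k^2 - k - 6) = (k - 4)/(k + 2)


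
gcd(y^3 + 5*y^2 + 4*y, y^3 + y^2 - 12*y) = y^2 + 4*y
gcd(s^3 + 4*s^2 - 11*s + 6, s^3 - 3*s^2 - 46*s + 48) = s^2 + 5*s - 6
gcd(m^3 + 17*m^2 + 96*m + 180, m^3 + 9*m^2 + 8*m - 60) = m^2 + 11*m + 30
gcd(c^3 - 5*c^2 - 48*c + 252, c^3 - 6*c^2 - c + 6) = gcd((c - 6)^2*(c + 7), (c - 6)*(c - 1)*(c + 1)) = c - 6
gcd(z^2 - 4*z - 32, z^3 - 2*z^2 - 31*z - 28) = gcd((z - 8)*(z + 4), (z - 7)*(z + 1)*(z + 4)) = z + 4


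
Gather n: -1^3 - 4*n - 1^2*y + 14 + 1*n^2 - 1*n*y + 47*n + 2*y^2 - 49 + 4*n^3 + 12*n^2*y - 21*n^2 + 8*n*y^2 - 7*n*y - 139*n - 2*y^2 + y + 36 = 4*n^3 + n^2*(12*y - 20) + n*(8*y^2 - 8*y - 96)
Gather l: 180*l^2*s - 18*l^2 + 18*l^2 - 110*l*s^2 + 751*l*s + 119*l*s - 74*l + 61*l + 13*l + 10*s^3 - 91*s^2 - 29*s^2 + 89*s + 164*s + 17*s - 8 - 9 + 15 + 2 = 180*l^2*s + l*(-110*s^2 + 870*s) + 10*s^3 - 120*s^2 + 270*s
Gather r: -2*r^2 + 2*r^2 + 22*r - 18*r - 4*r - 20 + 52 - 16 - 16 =0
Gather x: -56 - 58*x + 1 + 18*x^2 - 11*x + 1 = 18*x^2 - 69*x - 54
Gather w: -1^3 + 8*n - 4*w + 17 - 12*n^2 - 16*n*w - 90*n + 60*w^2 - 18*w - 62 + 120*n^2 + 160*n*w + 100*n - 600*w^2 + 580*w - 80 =108*n^2 + 18*n - 540*w^2 + w*(144*n + 558) - 126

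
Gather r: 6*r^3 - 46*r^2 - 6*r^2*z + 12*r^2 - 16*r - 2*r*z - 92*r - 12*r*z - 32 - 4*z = 6*r^3 + r^2*(-6*z - 34) + r*(-14*z - 108) - 4*z - 32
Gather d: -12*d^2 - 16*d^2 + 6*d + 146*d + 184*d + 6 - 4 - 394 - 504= -28*d^2 + 336*d - 896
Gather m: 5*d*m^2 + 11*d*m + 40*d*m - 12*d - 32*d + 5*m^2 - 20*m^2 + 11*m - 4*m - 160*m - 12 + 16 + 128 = -44*d + m^2*(5*d - 15) + m*(51*d - 153) + 132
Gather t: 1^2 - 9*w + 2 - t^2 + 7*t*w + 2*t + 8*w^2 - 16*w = -t^2 + t*(7*w + 2) + 8*w^2 - 25*w + 3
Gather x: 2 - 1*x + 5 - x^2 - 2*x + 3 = -x^2 - 3*x + 10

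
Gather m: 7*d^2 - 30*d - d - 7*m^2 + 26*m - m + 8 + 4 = 7*d^2 - 31*d - 7*m^2 + 25*m + 12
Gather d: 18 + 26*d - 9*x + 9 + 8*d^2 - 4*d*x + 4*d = 8*d^2 + d*(30 - 4*x) - 9*x + 27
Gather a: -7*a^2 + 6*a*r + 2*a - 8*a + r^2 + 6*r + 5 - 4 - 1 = -7*a^2 + a*(6*r - 6) + r^2 + 6*r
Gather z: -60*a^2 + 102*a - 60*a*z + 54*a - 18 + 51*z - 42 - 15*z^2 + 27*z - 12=-60*a^2 + 156*a - 15*z^2 + z*(78 - 60*a) - 72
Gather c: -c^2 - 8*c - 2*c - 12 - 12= -c^2 - 10*c - 24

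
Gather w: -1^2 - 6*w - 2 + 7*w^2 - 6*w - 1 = 7*w^2 - 12*w - 4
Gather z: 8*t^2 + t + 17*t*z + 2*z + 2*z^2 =8*t^2 + t + 2*z^2 + z*(17*t + 2)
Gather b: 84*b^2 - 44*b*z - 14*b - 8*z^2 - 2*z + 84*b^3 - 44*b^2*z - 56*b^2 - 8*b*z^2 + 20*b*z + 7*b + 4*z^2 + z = 84*b^3 + b^2*(28 - 44*z) + b*(-8*z^2 - 24*z - 7) - 4*z^2 - z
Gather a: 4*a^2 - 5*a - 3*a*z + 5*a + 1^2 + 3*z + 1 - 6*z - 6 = 4*a^2 - 3*a*z - 3*z - 4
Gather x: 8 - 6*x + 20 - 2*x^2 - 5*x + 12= -2*x^2 - 11*x + 40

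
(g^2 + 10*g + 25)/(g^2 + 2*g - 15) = (g + 5)/(g - 3)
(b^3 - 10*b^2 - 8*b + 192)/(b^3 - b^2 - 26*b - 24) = (b - 8)/(b + 1)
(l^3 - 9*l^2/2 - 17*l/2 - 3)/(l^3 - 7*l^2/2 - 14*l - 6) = (l + 1)/(l + 2)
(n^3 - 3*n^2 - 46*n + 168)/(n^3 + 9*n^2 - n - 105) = (n^2 - 10*n + 24)/(n^2 + 2*n - 15)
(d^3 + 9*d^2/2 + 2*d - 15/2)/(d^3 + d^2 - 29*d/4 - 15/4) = 2*(2*d^2 + 3*d - 5)/(4*d^2 - 8*d - 5)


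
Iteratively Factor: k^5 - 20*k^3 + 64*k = (k + 4)*(k^4 - 4*k^3 - 4*k^2 + 16*k) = (k - 4)*(k + 4)*(k^3 - 4*k) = (k - 4)*(k + 2)*(k + 4)*(k^2 - 2*k) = k*(k - 4)*(k + 2)*(k + 4)*(k - 2)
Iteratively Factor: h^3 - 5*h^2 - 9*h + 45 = (h + 3)*(h^2 - 8*h + 15) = (h - 5)*(h + 3)*(h - 3)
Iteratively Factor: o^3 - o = (o + 1)*(o^2 - o) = (o - 1)*(o + 1)*(o)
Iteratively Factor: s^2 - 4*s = (s)*(s - 4)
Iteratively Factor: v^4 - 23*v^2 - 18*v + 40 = (v - 1)*(v^3 + v^2 - 22*v - 40) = (v - 1)*(v + 2)*(v^2 - v - 20) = (v - 1)*(v + 2)*(v + 4)*(v - 5)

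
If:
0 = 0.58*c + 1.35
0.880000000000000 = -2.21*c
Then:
No Solution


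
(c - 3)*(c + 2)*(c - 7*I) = c^3 - c^2 - 7*I*c^2 - 6*c + 7*I*c + 42*I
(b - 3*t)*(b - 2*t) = b^2 - 5*b*t + 6*t^2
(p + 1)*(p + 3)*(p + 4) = p^3 + 8*p^2 + 19*p + 12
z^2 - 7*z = z*(z - 7)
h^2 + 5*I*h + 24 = (h - 3*I)*(h + 8*I)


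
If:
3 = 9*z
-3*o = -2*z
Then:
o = 2/9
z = 1/3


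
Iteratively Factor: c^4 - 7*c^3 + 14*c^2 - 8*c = (c - 1)*(c^3 - 6*c^2 + 8*c) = (c - 4)*(c - 1)*(c^2 - 2*c) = (c - 4)*(c - 2)*(c - 1)*(c)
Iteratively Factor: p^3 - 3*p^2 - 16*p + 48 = (p - 3)*(p^2 - 16) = (p - 3)*(p + 4)*(p - 4)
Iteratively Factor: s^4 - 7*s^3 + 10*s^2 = (s - 5)*(s^3 - 2*s^2) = s*(s - 5)*(s^2 - 2*s) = s^2*(s - 5)*(s - 2)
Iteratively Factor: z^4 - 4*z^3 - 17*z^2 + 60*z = (z - 5)*(z^3 + z^2 - 12*z) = (z - 5)*(z + 4)*(z^2 - 3*z) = (z - 5)*(z - 3)*(z + 4)*(z)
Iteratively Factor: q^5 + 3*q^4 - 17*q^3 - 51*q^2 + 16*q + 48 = (q - 1)*(q^4 + 4*q^3 - 13*q^2 - 64*q - 48) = (q - 1)*(q + 3)*(q^3 + q^2 - 16*q - 16) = (q - 1)*(q + 1)*(q + 3)*(q^2 - 16) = (q - 4)*(q - 1)*(q + 1)*(q + 3)*(q + 4)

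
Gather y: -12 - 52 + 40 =-24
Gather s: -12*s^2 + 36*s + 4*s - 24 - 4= -12*s^2 + 40*s - 28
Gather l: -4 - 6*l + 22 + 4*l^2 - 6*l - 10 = 4*l^2 - 12*l + 8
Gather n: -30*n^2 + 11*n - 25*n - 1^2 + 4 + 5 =-30*n^2 - 14*n + 8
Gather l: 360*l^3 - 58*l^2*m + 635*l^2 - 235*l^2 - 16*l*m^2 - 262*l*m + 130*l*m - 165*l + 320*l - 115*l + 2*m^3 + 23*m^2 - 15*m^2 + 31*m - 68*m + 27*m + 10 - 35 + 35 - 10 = 360*l^3 + l^2*(400 - 58*m) + l*(-16*m^2 - 132*m + 40) + 2*m^3 + 8*m^2 - 10*m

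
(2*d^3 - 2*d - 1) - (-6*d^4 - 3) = 6*d^4 + 2*d^3 - 2*d + 2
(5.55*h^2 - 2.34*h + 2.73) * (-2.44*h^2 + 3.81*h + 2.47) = -13.542*h^4 + 26.8551*h^3 - 1.8681*h^2 + 4.6215*h + 6.7431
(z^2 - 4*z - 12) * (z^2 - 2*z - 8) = z^4 - 6*z^3 - 12*z^2 + 56*z + 96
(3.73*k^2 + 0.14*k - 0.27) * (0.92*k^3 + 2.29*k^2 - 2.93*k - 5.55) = 3.4316*k^5 + 8.6705*k^4 - 10.8567*k^3 - 21.73*k^2 + 0.0141000000000001*k + 1.4985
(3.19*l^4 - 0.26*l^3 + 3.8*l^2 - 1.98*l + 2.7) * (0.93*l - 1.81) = 2.9667*l^5 - 6.0157*l^4 + 4.0046*l^3 - 8.7194*l^2 + 6.0948*l - 4.887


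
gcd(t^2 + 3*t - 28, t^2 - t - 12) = t - 4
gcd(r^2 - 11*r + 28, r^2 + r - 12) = 1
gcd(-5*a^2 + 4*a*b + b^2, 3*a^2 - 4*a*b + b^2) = a - b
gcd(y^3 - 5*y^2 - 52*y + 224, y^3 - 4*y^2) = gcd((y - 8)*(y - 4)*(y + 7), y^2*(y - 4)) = y - 4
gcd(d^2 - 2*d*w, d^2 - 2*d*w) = -d^2 + 2*d*w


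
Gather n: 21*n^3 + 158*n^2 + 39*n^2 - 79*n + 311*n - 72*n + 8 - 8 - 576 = 21*n^3 + 197*n^2 + 160*n - 576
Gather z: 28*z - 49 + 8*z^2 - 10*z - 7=8*z^2 + 18*z - 56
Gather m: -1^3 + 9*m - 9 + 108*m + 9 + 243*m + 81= 360*m + 80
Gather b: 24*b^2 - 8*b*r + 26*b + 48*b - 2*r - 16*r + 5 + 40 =24*b^2 + b*(74 - 8*r) - 18*r + 45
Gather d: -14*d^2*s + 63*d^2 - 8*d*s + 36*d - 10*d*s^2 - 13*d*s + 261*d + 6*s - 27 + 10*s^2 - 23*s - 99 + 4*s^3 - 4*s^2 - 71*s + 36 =d^2*(63 - 14*s) + d*(-10*s^2 - 21*s + 297) + 4*s^3 + 6*s^2 - 88*s - 90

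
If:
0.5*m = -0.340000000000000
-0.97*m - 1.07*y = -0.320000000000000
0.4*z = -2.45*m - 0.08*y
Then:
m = -0.68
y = 0.92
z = 3.98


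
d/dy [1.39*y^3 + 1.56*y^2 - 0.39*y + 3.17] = 4.17*y^2 + 3.12*y - 0.39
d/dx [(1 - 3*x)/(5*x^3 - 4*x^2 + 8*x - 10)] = (30*x^3 - 27*x^2 + 8*x + 22)/(25*x^6 - 40*x^5 + 96*x^4 - 164*x^3 + 144*x^2 - 160*x + 100)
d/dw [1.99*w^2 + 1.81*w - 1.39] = 3.98*w + 1.81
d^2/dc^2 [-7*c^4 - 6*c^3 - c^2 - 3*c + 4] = -84*c^2 - 36*c - 2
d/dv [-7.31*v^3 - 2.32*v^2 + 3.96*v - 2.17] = -21.93*v^2 - 4.64*v + 3.96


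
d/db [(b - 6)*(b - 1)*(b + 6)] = 3*b^2 - 2*b - 36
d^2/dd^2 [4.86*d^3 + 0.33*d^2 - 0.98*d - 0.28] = 29.16*d + 0.66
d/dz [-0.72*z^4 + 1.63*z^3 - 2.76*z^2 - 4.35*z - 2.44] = -2.88*z^3 + 4.89*z^2 - 5.52*z - 4.35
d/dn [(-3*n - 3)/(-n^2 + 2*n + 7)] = 3*(n^2 - 2*n - 2*(n - 1)*(n + 1) - 7)/(-n^2 + 2*n + 7)^2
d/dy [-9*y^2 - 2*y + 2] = -18*y - 2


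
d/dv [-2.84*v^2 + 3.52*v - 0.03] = 3.52 - 5.68*v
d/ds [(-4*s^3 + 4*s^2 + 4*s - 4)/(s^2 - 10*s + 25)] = 4*(-s^3 + 15*s^2 - 11*s - 3)/(s^3 - 15*s^2 + 75*s - 125)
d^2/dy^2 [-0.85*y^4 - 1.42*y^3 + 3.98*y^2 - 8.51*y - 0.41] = -10.2*y^2 - 8.52*y + 7.96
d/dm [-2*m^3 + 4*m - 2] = 4 - 6*m^2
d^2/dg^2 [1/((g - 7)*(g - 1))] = 2*((g - 7)^2 + (g - 7)*(g - 1) + (g - 1)^2)/((g - 7)^3*(g - 1)^3)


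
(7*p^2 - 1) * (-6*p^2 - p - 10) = -42*p^4 - 7*p^3 - 64*p^2 + p + 10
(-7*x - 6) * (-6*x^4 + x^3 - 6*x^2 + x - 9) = 42*x^5 + 29*x^4 + 36*x^3 + 29*x^2 + 57*x + 54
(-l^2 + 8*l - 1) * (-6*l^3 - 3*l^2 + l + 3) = 6*l^5 - 45*l^4 - 19*l^3 + 8*l^2 + 23*l - 3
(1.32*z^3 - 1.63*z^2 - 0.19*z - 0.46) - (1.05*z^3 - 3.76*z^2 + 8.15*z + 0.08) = 0.27*z^3 + 2.13*z^2 - 8.34*z - 0.54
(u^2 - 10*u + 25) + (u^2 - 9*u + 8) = 2*u^2 - 19*u + 33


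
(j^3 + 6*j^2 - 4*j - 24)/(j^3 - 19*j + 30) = (j^2 + 8*j + 12)/(j^2 + 2*j - 15)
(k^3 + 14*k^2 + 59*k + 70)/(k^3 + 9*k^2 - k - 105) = (k + 2)/(k - 3)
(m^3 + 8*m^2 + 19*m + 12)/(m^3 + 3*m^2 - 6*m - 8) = (m + 3)/(m - 2)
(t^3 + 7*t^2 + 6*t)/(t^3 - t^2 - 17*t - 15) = t*(t + 6)/(t^2 - 2*t - 15)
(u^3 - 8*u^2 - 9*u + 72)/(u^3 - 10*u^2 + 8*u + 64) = (u^2 - 9)/(u^2 - 2*u - 8)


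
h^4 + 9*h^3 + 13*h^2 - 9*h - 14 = (h - 1)*(h + 1)*(h + 2)*(h + 7)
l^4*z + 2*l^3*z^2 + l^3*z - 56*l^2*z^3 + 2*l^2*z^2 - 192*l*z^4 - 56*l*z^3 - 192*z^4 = (l - 8*z)*(l + 4*z)*(l + 6*z)*(l*z + z)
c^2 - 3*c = c*(c - 3)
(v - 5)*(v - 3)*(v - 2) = v^3 - 10*v^2 + 31*v - 30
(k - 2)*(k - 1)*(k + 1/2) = k^3 - 5*k^2/2 + k/2 + 1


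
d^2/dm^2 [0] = 0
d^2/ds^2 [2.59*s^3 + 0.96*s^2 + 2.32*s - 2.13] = 15.54*s + 1.92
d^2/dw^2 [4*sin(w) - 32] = -4*sin(w)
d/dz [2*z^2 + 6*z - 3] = 4*z + 6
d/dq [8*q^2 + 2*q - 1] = 16*q + 2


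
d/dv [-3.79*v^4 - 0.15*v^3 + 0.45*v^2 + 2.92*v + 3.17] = -15.16*v^3 - 0.45*v^2 + 0.9*v + 2.92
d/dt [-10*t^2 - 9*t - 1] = -20*t - 9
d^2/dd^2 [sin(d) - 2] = -sin(d)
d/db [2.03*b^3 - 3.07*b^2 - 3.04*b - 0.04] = 6.09*b^2 - 6.14*b - 3.04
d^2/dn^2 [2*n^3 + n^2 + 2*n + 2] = 12*n + 2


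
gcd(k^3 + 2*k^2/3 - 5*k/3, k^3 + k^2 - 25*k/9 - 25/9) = k + 5/3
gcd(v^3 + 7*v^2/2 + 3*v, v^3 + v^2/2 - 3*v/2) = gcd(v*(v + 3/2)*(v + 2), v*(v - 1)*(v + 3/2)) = v^2 + 3*v/2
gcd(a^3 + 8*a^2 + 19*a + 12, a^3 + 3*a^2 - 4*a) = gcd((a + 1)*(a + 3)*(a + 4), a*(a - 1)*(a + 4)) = a + 4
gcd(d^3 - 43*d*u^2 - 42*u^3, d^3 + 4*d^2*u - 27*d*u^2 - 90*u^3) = d + 6*u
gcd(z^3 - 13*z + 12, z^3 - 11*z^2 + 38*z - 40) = 1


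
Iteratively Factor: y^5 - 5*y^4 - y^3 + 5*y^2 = (y)*(y^4 - 5*y^3 - y^2 + 5*y) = y*(y + 1)*(y^3 - 6*y^2 + 5*y) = y^2*(y + 1)*(y^2 - 6*y + 5) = y^2*(y - 5)*(y + 1)*(y - 1)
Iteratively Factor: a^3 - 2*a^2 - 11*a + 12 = (a + 3)*(a^2 - 5*a + 4) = (a - 1)*(a + 3)*(a - 4)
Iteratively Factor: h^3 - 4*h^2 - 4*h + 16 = (h + 2)*(h^2 - 6*h + 8) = (h - 4)*(h + 2)*(h - 2)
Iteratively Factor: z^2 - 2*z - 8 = (z - 4)*(z + 2)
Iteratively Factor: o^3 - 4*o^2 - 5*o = (o + 1)*(o^2 - 5*o) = o*(o + 1)*(o - 5)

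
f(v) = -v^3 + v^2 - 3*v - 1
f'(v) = -3*v^2 + 2*v - 3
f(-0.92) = 3.39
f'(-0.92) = -7.38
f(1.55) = -6.97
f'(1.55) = -7.11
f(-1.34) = 7.22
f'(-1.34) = -11.07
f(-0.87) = 3.03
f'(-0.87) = -7.01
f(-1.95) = 16.07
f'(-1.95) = -18.31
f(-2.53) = 29.19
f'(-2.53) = -27.26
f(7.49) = -387.56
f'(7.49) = -156.32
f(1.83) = -9.27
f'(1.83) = -9.39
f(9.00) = -676.00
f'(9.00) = -228.00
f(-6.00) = 269.00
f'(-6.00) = -123.00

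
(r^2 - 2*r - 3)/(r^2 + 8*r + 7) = (r - 3)/(r + 7)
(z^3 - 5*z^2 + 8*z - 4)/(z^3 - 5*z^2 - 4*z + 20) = (z^2 - 3*z + 2)/(z^2 - 3*z - 10)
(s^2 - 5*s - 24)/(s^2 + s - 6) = (s - 8)/(s - 2)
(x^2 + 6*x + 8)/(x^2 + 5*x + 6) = (x + 4)/(x + 3)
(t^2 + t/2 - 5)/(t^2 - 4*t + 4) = (t + 5/2)/(t - 2)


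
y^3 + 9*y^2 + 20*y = y*(y + 4)*(y + 5)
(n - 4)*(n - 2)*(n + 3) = n^3 - 3*n^2 - 10*n + 24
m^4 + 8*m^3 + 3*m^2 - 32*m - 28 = (m - 2)*(m + 1)*(m + 2)*(m + 7)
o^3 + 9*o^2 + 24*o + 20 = (o + 2)^2*(o + 5)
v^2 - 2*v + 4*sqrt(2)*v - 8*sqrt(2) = (v - 2)*(v + 4*sqrt(2))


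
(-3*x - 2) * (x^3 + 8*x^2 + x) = -3*x^4 - 26*x^3 - 19*x^2 - 2*x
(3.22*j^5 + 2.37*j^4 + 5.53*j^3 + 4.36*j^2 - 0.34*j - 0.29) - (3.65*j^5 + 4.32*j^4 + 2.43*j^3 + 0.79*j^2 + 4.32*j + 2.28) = -0.43*j^5 - 1.95*j^4 + 3.1*j^3 + 3.57*j^2 - 4.66*j - 2.57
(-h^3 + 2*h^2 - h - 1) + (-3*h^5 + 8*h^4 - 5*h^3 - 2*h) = -3*h^5 + 8*h^4 - 6*h^3 + 2*h^2 - 3*h - 1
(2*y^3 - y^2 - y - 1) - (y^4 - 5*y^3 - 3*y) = -y^4 + 7*y^3 - y^2 + 2*y - 1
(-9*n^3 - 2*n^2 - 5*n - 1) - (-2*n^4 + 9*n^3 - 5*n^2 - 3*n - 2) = 2*n^4 - 18*n^3 + 3*n^2 - 2*n + 1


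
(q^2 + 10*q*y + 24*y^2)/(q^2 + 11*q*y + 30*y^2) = (q + 4*y)/(q + 5*y)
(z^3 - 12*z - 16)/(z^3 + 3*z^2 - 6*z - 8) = (z^3 - 12*z - 16)/(z^3 + 3*z^2 - 6*z - 8)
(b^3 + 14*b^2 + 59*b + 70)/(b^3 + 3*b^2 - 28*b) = (b^2 + 7*b + 10)/(b*(b - 4))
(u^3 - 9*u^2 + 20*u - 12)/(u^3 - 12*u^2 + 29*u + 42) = (u^2 - 3*u + 2)/(u^2 - 6*u - 7)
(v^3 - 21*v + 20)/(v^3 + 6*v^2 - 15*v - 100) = (v - 1)/(v + 5)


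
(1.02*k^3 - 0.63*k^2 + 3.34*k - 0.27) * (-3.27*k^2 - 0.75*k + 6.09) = -3.3354*k^5 + 1.2951*k^4 - 4.2375*k^3 - 5.4588*k^2 + 20.5431*k - 1.6443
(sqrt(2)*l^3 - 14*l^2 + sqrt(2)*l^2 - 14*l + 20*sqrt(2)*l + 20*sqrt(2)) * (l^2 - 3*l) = sqrt(2)*l^5 - 14*l^4 - 2*sqrt(2)*l^4 + 17*sqrt(2)*l^3 + 28*l^3 - 40*sqrt(2)*l^2 + 42*l^2 - 60*sqrt(2)*l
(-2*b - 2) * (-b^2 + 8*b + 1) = 2*b^3 - 14*b^2 - 18*b - 2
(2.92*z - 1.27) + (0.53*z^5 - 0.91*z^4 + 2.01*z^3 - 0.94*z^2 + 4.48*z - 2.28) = 0.53*z^5 - 0.91*z^4 + 2.01*z^3 - 0.94*z^2 + 7.4*z - 3.55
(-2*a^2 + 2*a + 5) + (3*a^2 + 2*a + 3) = a^2 + 4*a + 8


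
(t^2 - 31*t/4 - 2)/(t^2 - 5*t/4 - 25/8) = 2*(-4*t^2 + 31*t + 8)/(-8*t^2 + 10*t + 25)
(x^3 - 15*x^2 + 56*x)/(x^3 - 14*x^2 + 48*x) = (x - 7)/(x - 6)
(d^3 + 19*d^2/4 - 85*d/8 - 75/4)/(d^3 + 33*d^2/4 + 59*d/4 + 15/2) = (d - 5/2)/(d + 1)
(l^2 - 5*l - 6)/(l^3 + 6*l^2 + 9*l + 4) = (l - 6)/(l^2 + 5*l + 4)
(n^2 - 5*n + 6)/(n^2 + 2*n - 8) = (n - 3)/(n + 4)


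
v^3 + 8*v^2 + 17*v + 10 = (v + 1)*(v + 2)*(v + 5)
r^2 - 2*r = r*(r - 2)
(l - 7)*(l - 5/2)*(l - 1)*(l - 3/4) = l^4 - 45*l^3/4 + 279*l^2/8 - 151*l/4 + 105/8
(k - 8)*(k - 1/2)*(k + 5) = k^3 - 7*k^2/2 - 77*k/2 + 20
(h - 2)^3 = h^3 - 6*h^2 + 12*h - 8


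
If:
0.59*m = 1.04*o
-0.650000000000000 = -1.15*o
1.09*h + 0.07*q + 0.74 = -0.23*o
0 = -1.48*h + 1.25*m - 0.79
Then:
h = 0.31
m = 1.00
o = 0.57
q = -17.22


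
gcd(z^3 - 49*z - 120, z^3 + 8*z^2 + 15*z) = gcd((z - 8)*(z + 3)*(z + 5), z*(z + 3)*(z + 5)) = z^2 + 8*z + 15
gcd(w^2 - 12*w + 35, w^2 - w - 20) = w - 5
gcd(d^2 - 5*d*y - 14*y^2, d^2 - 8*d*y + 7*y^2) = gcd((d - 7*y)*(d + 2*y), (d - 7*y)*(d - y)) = -d + 7*y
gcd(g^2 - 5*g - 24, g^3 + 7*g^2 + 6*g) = 1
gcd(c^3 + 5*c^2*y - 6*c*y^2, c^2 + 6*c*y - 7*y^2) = -c + y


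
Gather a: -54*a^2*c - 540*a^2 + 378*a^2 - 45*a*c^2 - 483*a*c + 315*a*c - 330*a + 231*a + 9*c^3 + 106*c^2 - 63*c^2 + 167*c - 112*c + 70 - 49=a^2*(-54*c - 162) + a*(-45*c^2 - 168*c - 99) + 9*c^3 + 43*c^2 + 55*c + 21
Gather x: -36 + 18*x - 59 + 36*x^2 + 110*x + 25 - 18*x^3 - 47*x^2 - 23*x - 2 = -18*x^3 - 11*x^2 + 105*x - 72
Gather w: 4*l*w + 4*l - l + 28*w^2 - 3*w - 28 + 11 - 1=3*l + 28*w^2 + w*(4*l - 3) - 18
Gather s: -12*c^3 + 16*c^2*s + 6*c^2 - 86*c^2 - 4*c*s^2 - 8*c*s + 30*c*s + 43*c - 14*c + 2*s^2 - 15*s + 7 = -12*c^3 - 80*c^2 + 29*c + s^2*(2 - 4*c) + s*(16*c^2 + 22*c - 15) + 7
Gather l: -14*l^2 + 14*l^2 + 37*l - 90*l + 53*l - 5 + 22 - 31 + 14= 0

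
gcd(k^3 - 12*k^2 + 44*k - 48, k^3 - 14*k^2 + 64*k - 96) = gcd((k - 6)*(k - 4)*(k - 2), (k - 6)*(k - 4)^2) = k^2 - 10*k + 24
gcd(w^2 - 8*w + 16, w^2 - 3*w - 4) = w - 4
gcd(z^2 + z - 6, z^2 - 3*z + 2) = z - 2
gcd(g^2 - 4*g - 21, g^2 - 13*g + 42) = g - 7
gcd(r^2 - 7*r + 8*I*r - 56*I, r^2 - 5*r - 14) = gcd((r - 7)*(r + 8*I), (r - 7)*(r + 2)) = r - 7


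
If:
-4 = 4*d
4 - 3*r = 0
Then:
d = -1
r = 4/3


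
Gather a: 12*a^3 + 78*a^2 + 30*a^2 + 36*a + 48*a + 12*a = 12*a^3 + 108*a^2 + 96*a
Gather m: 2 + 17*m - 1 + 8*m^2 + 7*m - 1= 8*m^2 + 24*m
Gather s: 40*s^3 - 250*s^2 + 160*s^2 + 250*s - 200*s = 40*s^3 - 90*s^2 + 50*s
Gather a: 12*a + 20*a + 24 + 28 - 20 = 32*a + 32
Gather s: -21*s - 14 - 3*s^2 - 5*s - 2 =-3*s^2 - 26*s - 16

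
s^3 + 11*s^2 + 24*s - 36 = (s - 1)*(s + 6)^2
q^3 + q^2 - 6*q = q*(q - 2)*(q + 3)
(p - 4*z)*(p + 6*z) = p^2 + 2*p*z - 24*z^2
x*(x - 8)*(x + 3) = x^3 - 5*x^2 - 24*x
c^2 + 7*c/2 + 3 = (c + 3/2)*(c + 2)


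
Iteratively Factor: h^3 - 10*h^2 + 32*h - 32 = (h - 4)*(h^2 - 6*h + 8) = (h - 4)*(h - 2)*(h - 4)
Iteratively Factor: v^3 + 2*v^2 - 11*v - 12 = (v - 3)*(v^2 + 5*v + 4) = (v - 3)*(v + 4)*(v + 1)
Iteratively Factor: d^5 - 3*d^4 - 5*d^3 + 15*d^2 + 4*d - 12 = (d + 2)*(d^4 - 5*d^3 + 5*d^2 + 5*d - 6) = (d + 1)*(d + 2)*(d^3 - 6*d^2 + 11*d - 6) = (d - 3)*(d + 1)*(d + 2)*(d^2 - 3*d + 2) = (d - 3)*(d - 1)*(d + 1)*(d + 2)*(d - 2)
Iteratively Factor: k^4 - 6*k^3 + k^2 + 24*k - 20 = (k + 2)*(k^3 - 8*k^2 + 17*k - 10) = (k - 1)*(k + 2)*(k^2 - 7*k + 10) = (k - 5)*(k - 1)*(k + 2)*(k - 2)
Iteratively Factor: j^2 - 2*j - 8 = (j + 2)*(j - 4)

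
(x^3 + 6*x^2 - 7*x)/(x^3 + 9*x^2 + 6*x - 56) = x*(x - 1)/(x^2 + 2*x - 8)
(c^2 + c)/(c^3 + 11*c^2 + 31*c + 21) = c/(c^2 + 10*c + 21)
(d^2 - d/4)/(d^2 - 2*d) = (d - 1/4)/(d - 2)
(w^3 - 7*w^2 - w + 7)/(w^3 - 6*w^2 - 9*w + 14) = (w + 1)/(w + 2)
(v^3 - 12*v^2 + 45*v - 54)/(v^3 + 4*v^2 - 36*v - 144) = (v^2 - 6*v + 9)/(v^2 + 10*v + 24)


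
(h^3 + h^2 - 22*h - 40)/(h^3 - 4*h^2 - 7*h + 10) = (h + 4)/(h - 1)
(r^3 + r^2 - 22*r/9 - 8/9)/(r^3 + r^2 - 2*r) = (r^2 - r - 4/9)/(r*(r - 1))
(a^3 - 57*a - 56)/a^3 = (a^3 - 57*a - 56)/a^3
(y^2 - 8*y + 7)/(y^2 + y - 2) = (y - 7)/(y + 2)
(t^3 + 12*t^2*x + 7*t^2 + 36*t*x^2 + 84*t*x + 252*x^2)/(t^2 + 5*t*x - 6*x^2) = (-t^2 - 6*t*x - 7*t - 42*x)/(-t + x)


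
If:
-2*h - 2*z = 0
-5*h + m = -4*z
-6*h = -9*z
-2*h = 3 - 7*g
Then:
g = 3/7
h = 0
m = 0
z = 0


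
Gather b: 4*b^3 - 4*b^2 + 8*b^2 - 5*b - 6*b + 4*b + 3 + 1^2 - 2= 4*b^3 + 4*b^2 - 7*b + 2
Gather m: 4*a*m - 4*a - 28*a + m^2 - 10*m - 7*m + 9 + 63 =-32*a + m^2 + m*(4*a - 17) + 72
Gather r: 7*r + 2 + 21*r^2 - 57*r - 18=21*r^2 - 50*r - 16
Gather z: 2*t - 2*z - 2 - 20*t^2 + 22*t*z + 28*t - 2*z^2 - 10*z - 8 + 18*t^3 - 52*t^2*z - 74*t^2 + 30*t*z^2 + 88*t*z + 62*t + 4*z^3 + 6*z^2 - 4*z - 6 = 18*t^3 - 94*t^2 + 92*t + 4*z^3 + z^2*(30*t + 4) + z*(-52*t^2 + 110*t - 16) - 16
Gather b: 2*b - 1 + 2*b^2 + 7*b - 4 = 2*b^2 + 9*b - 5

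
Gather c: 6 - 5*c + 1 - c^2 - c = -c^2 - 6*c + 7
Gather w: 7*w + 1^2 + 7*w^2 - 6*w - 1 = 7*w^2 + w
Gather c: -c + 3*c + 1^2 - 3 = 2*c - 2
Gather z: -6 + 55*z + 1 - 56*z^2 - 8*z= -56*z^2 + 47*z - 5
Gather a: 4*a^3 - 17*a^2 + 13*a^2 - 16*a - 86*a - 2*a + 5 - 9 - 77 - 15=4*a^3 - 4*a^2 - 104*a - 96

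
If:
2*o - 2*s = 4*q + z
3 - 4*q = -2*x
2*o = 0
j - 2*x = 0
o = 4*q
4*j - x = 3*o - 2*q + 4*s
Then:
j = -3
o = 0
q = 0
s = -21/8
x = -3/2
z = 21/4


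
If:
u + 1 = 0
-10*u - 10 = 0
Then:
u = -1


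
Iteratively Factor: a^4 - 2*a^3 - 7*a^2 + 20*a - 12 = (a - 2)*(a^3 - 7*a + 6) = (a - 2)*(a - 1)*(a^2 + a - 6) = (a - 2)^2*(a - 1)*(a + 3)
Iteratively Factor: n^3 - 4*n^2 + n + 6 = (n + 1)*(n^2 - 5*n + 6) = (n - 2)*(n + 1)*(n - 3)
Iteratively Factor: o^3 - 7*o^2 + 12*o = (o)*(o^2 - 7*o + 12) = o*(o - 4)*(o - 3)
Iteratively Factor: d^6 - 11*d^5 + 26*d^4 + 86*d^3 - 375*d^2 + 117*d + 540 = (d - 4)*(d^5 - 7*d^4 - 2*d^3 + 78*d^2 - 63*d - 135) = (d - 4)*(d - 3)*(d^4 - 4*d^3 - 14*d^2 + 36*d + 45) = (d - 5)*(d - 4)*(d - 3)*(d^3 + d^2 - 9*d - 9) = (d - 5)*(d - 4)*(d - 3)*(d + 1)*(d^2 - 9) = (d - 5)*(d - 4)*(d - 3)*(d + 1)*(d + 3)*(d - 3)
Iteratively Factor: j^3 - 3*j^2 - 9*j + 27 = (j - 3)*(j^2 - 9) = (j - 3)^2*(j + 3)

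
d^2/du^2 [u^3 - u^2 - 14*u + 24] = 6*u - 2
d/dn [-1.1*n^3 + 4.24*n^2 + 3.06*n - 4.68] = -3.3*n^2 + 8.48*n + 3.06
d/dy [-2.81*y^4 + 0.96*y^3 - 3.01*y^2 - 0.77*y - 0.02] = -11.24*y^3 + 2.88*y^2 - 6.02*y - 0.77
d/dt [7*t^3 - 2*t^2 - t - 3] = 21*t^2 - 4*t - 1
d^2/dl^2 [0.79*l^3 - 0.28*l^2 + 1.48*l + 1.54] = 4.74*l - 0.56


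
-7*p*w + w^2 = w*(-7*p + w)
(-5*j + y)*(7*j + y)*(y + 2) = -35*j^2*y - 70*j^2 + 2*j*y^2 + 4*j*y + y^3 + 2*y^2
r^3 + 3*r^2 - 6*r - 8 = (r - 2)*(r + 1)*(r + 4)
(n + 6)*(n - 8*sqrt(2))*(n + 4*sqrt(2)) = n^3 - 4*sqrt(2)*n^2 + 6*n^2 - 64*n - 24*sqrt(2)*n - 384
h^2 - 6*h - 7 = (h - 7)*(h + 1)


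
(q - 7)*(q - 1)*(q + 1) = q^3 - 7*q^2 - q + 7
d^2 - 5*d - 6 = (d - 6)*(d + 1)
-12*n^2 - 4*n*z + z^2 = (-6*n + z)*(2*n + z)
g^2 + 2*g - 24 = (g - 4)*(g + 6)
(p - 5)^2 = p^2 - 10*p + 25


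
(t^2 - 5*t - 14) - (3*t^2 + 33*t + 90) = -2*t^2 - 38*t - 104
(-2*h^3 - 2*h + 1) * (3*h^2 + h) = -6*h^5 - 2*h^4 - 6*h^3 + h^2 + h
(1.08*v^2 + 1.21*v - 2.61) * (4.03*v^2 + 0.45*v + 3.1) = 4.3524*v^4 + 5.3623*v^3 - 6.6258*v^2 + 2.5765*v - 8.091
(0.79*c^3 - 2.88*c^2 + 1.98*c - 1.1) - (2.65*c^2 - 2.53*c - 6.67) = 0.79*c^3 - 5.53*c^2 + 4.51*c + 5.57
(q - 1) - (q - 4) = 3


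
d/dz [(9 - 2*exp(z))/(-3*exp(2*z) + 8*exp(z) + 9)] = 6*(-exp(2*z) + 9*exp(z) - 15)*exp(z)/(9*exp(4*z) - 48*exp(3*z) + 10*exp(2*z) + 144*exp(z) + 81)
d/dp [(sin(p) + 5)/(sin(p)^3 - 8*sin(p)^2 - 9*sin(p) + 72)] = (-2*sin(p)^3 - 7*sin(p)^2 + 80*sin(p) + 117)*cos(p)/(sin(p)^3 - 8*sin(p)^2 - 9*sin(p) + 72)^2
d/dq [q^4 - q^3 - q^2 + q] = 4*q^3 - 3*q^2 - 2*q + 1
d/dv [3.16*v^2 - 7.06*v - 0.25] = 6.32*v - 7.06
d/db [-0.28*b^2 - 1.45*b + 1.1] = -0.56*b - 1.45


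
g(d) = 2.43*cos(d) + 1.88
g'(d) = -2.43*sin(d)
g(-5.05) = 2.68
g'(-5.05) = -2.29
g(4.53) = 1.44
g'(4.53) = 2.39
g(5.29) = 3.21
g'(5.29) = 2.04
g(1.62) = 1.76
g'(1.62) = -2.43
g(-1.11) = 2.96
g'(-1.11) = 2.18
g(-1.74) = 1.47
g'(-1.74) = 2.40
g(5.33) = 3.29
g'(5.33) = 1.98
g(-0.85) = 3.48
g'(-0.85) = 1.83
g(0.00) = 4.31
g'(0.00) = 0.00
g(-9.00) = -0.33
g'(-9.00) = 1.00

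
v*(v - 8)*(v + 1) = v^3 - 7*v^2 - 8*v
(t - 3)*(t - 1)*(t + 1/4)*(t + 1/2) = t^4 - 13*t^3/4 + t^2/8 + 7*t/4 + 3/8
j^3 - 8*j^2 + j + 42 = (j - 7)*(j - 3)*(j + 2)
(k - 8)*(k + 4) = k^2 - 4*k - 32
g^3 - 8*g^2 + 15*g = g*(g - 5)*(g - 3)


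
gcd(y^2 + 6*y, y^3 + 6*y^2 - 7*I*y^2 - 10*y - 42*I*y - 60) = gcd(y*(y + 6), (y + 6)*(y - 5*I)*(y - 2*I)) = y + 6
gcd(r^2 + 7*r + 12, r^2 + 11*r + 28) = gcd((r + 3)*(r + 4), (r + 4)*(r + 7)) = r + 4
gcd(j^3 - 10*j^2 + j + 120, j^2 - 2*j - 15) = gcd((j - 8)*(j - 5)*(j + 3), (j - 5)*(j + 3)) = j^2 - 2*j - 15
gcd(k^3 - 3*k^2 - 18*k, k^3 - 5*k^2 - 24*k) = k^2 + 3*k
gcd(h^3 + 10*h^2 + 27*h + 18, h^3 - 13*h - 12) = h^2 + 4*h + 3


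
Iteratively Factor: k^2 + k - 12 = (k + 4)*(k - 3)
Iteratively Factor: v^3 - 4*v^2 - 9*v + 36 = (v - 3)*(v^2 - v - 12) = (v - 4)*(v - 3)*(v + 3)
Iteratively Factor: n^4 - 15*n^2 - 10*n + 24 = (n - 1)*(n^3 + n^2 - 14*n - 24) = (n - 1)*(n + 2)*(n^2 - n - 12) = (n - 1)*(n + 2)*(n + 3)*(n - 4)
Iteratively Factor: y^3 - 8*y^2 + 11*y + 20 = (y - 4)*(y^2 - 4*y - 5) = (y - 5)*(y - 4)*(y + 1)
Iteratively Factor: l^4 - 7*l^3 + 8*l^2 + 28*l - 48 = (l - 2)*(l^3 - 5*l^2 - 2*l + 24) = (l - 4)*(l - 2)*(l^2 - l - 6) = (l - 4)*(l - 3)*(l - 2)*(l + 2)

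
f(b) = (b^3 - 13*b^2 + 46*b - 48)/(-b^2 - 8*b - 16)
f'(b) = (2*b + 8)*(b^3 - 13*b^2 + 46*b - 48)/(-b^2 - 8*b - 16)^2 + (3*b^2 - 26*b + 46)/(-b^2 - 8*b - 16)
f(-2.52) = 119.83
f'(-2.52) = -221.54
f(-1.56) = 26.07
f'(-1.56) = -37.13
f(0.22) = 2.16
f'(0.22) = -3.29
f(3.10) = 0.01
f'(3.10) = 0.11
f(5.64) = 0.24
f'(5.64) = 0.01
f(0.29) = 1.94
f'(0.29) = -3.01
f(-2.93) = 279.10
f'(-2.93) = -650.89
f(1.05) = 0.50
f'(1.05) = -1.06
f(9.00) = -0.25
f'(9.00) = -0.29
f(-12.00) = 65.62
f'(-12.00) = 4.06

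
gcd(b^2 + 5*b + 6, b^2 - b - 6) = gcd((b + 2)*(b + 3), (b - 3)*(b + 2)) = b + 2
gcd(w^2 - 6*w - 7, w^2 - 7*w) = w - 7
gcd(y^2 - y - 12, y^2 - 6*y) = 1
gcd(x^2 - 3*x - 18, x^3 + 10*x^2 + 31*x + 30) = x + 3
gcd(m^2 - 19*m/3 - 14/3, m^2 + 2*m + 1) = 1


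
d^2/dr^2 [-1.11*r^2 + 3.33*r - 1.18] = -2.22000000000000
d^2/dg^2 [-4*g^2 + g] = -8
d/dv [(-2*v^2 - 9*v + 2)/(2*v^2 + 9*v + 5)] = 7*(-4*v - 9)/(4*v^4 + 36*v^3 + 101*v^2 + 90*v + 25)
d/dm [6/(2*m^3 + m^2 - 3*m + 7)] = 6*(-6*m^2 - 2*m + 3)/(2*m^3 + m^2 - 3*m + 7)^2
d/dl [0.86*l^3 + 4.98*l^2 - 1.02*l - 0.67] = 2.58*l^2 + 9.96*l - 1.02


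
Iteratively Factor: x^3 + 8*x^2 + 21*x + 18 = (x + 2)*(x^2 + 6*x + 9) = (x + 2)*(x + 3)*(x + 3)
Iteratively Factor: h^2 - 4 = (h + 2)*(h - 2)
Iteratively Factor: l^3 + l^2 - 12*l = (l + 4)*(l^2 - 3*l) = (l - 3)*(l + 4)*(l)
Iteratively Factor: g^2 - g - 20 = (g + 4)*(g - 5)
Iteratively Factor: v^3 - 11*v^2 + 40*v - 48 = (v - 4)*(v^2 - 7*v + 12) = (v - 4)^2*(v - 3)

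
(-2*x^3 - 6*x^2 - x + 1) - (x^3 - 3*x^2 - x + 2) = -3*x^3 - 3*x^2 - 1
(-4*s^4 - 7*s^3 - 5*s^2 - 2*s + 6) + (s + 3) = -4*s^4 - 7*s^3 - 5*s^2 - s + 9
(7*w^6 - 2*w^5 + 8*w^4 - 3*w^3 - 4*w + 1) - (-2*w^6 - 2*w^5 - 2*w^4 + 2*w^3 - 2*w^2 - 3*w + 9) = 9*w^6 + 10*w^4 - 5*w^3 + 2*w^2 - w - 8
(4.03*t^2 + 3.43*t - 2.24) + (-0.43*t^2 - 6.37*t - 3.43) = 3.6*t^2 - 2.94*t - 5.67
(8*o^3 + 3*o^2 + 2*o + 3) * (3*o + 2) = 24*o^4 + 25*o^3 + 12*o^2 + 13*o + 6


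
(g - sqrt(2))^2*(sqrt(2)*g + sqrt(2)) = sqrt(2)*g^3 - 4*g^2 + sqrt(2)*g^2 - 4*g + 2*sqrt(2)*g + 2*sqrt(2)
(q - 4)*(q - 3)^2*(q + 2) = q^4 - 8*q^3 + 13*q^2 + 30*q - 72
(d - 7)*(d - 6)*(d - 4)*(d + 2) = d^4 - 15*d^3 + 60*d^2 + 20*d - 336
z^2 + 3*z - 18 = (z - 3)*(z + 6)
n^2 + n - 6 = (n - 2)*(n + 3)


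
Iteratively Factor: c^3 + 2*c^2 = (c)*(c^2 + 2*c) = c*(c + 2)*(c)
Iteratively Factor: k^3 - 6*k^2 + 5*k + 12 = (k - 4)*(k^2 - 2*k - 3) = (k - 4)*(k + 1)*(k - 3)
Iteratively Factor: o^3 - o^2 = (o)*(o^2 - o) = o*(o - 1)*(o)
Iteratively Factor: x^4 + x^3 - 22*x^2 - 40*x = (x + 4)*(x^3 - 3*x^2 - 10*x) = (x - 5)*(x + 4)*(x^2 + 2*x) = x*(x - 5)*(x + 4)*(x + 2)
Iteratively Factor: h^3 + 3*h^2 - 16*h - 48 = (h + 3)*(h^2 - 16) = (h + 3)*(h + 4)*(h - 4)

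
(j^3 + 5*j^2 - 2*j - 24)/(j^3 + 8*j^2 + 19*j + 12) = (j - 2)/(j + 1)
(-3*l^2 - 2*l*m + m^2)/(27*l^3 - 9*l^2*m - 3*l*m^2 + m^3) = (-l - m)/(9*l^2 - m^2)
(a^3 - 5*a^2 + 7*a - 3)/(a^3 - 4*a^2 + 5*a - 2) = (a - 3)/(a - 2)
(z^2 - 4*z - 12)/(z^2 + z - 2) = (z - 6)/(z - 1)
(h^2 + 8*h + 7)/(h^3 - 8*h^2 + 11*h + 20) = (h + 7)/(h^2 - 9*h + 20)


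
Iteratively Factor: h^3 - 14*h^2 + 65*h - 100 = (h - 4)*(h^2 - 10*h + 25) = (h - 5)*(h - 4)*(h - 5)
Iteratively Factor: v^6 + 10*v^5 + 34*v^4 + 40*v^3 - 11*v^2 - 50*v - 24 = (v + 1)*(v^5 + 9*v^4 + 25*v^3 + 15*v^2 - 26*v - 24) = (v + 1)*(v + 3)*(v^4 + 6*v^3 + 7*v^2 - 6*v - 8) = (v + 1)*(v + 2)*(v + 3)*(v^3 + 4*v^2 - v - 4) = (v - 1)*(v + 1)*(v + 2)*(v + 3)*(v^2 + 5*v + 4) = (v - 1)*(v + 1)*(v + 2)*(v + 3)*(v + 4)*(v + 1)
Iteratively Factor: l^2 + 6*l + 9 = (l + 3)*(l + 3)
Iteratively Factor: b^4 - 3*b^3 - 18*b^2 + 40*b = (b)*(b^3 - 3*b^2 - 18*b + 40) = b*(b - 5)*(b^2 + 2*b - 8) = b*(b - 5)*(b + 4)*(b - 2)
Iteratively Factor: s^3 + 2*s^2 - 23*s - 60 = (s - 5)*(s^2 + 7*s + 12) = (s - 5)*(s + 3)*(s + 4)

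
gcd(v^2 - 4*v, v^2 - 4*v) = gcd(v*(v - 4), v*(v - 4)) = v^2 - 4*v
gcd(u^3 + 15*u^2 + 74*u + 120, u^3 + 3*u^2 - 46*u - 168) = u^2 + 10*u + 24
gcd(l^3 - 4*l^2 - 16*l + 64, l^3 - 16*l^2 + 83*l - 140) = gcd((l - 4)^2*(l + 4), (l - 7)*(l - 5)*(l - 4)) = l - 4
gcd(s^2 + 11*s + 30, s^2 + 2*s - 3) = 1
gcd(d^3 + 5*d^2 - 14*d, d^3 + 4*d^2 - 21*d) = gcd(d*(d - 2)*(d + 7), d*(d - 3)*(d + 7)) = d^2 + 7*d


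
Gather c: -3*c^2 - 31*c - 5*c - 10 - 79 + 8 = -3*c^2 - 36*c - 81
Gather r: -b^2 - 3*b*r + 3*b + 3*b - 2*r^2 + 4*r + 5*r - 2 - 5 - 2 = -b^2 + 6*b - 2*r^2 + r*(9 - 3*b) - 9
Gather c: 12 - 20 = -8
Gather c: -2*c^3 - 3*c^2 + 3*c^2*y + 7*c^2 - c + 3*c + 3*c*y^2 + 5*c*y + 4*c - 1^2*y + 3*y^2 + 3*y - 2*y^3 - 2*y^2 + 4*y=-2*c^3 + c^2*(3*y + 4) + c*(3*y^2 + 5*y + 6) - 2*y^3 + y^2 + 6*y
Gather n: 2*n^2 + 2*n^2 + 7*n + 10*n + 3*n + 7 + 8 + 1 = 4*n^2 + 20*n + 16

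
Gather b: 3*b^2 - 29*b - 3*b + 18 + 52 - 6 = 3*b^2 - 32*b + 64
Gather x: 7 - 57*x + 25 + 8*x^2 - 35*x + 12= 8*x^2 - 92*x + 44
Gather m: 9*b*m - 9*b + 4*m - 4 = -9*b + m*(9*b + 4) - 4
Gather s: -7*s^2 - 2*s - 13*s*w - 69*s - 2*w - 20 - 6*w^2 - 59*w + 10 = -7*s^2 + s*(-13*w - 71) - 6*w^2 - 61*w - 10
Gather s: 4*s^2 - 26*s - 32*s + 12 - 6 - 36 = 4*s^2 - 58*s - 30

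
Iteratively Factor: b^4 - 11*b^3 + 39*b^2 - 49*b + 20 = (b - 4)*(b^3 - 7*b^2 + 11*b - 5) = (b - 5)*(b - 4)*(b^2 - 2*b + 1) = (b - 5)*(b - 4)*(b - 1)*(b - 1)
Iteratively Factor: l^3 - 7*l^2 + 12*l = (l - 4)*(l^2 - 3*l) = (l - 4)*(l - 3)*(l)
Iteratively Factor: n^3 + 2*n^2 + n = (n + 1)*(n^2 + n) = n*(n + 1)*(n + 1)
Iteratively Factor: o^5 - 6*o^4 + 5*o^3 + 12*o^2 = (o + 1)*(o^4 - 7*o^3 + 12*o^2) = (o - 4)*(o + 1)*(o^3 - 3*o^2) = o*(o - 4)*(o + 1)*(o^2 - 3*o) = o^2*(o - 4)*(o + 1)*(o - 3)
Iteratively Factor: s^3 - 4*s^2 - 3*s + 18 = (s - 3)*(s^2 - s - 6) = (s - 3)^2*(s + 2)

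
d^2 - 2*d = d*(d - 2)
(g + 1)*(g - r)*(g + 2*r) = g^3 + g^2*r + g^2 - 2*g*r^2 + g*r - 2*r^2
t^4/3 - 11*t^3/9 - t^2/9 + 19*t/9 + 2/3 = (t/3 + 1/3)*(t - 3)*(t - 2)*(t + 1/3)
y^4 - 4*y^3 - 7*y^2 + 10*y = y*(y - 5)*(y - 1)*(y + 2)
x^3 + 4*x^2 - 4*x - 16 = (x - 2)*(x + 2)*(x + 4)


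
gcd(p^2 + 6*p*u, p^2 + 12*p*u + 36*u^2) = p + 6*u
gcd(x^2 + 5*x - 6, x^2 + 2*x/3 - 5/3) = x - 1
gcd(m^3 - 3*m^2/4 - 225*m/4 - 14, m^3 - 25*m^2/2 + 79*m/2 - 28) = m - 8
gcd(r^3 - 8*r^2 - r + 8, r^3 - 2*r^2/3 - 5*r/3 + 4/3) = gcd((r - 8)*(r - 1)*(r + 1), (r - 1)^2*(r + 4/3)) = r - 1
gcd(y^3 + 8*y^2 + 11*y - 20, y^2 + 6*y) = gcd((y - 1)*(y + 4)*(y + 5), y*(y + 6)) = 1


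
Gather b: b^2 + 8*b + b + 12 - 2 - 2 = b^2 + 9*b + 8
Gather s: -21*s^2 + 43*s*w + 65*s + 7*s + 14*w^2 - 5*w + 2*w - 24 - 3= -21*s^2 + s*(43*w + 72) + 14*w^2 - 3*w - 27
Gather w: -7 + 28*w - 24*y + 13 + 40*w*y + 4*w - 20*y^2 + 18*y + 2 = w*(40*y + 32) - 20*y^2 - 6*y + 8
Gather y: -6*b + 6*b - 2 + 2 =0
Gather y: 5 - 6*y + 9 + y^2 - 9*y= y^2 - 15*y + 14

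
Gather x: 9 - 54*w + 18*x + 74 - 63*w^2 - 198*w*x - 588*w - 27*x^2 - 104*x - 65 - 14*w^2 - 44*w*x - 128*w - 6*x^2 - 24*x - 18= -77*w^2 - 770*w - 33*x^2 + x*(-242*w - 110)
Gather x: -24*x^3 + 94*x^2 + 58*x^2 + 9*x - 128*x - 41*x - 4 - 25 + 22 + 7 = -24*x^3 + 152*x^2 - 160*x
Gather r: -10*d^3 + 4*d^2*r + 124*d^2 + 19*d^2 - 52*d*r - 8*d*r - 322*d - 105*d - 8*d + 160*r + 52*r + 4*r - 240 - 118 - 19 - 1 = -10*d^3 + 143*d^2 - 435*d + r*(4*d^2 - 60*d + 216) - 378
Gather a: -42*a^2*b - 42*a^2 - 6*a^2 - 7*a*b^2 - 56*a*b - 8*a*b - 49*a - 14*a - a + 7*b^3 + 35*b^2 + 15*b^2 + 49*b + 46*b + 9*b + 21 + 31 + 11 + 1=a^2*(-42*b - 48) + a*(-7*b^2 - 64*b - 64) + 7*b^3 + 50*b^2 + 104*b + 64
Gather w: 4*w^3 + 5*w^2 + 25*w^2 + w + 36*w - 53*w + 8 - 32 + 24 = 4*w^3 + 30*w^2 - 16*w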